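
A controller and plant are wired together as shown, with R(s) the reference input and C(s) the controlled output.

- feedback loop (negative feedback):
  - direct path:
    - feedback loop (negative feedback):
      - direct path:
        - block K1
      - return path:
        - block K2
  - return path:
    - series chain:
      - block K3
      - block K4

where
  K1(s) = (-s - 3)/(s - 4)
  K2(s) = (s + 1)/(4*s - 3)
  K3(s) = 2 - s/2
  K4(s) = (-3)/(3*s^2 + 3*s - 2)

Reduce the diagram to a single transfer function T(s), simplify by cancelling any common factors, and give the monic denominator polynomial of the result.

Answer: s^4 - 22*s^3/3 - 25*s^2/6 + 281*s/18 - 8

Working:
1. close the feedback loop around K1, K2 -> (-4*s^2 - 9*s + 9)/(3*s^2 - 23*s + 9)
2. series reduction of K3, K4 -> (3*s - 12)/(6*s^2 + 6*s - 4)
3. reduce the feedback loop with forward [K1/(1+K1*K2)] and return (K3*K4) -> (-24*s^4 - 78*s^3 + 16*s^2 + 90*s - 36)/(18*s^4 - 132*s^3 - 75*s^2 + 281*s - 144)
That last expression is T(s), already simplified. Scaling its denominator by 1/18 (the reciprocal of the leading coefficient) yields the monic denominator.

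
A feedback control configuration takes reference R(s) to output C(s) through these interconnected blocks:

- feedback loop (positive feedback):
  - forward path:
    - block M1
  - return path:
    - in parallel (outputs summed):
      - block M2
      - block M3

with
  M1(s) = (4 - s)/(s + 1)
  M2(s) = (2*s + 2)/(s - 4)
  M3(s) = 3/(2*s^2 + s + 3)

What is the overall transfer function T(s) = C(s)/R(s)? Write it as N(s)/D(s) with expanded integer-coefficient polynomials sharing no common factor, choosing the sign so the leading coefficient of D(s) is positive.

First reduce the diagram to T(s).

Step 1 - add M2, M3 (parallel): (4*s^3 + 6*s^2 + 11*s - 6)/(2*s^3 - 7*s^2 - s - 12)
Step 2 - reduce the feedback loop with forward M1 and return (M2+M3), giving the overall T(s)

Answer: (-2*s^3 + 7*s^2 + s + 12)/(6*s^3 + 9*s^2 + 15*s - 3)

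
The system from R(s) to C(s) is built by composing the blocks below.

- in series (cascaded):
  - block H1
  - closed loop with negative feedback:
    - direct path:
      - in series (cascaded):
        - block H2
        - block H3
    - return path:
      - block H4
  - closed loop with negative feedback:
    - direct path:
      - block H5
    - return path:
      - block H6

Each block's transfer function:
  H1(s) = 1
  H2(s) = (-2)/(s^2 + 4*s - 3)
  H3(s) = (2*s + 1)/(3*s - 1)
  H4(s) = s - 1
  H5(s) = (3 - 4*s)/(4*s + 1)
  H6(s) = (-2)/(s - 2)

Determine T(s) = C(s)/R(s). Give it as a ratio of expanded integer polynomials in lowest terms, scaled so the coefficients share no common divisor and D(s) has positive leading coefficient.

Reducing step by step:

Step 1: series reduction of H2, H3 -> (-4*s - 2)/(3*s^3 + 11*s^2 - 13*s + 3)
Step 2: apply the feedback formula to (H2*H3), H4 -> (-4*s - 2)/(3*s^3 + 7*s^2 - 11*s + 5)
Step 3: feedback reduction of H5, H6 -> (-4*s^2 + 11*s - 6)/(4*s^2 + s - 8)
Step 4: multiply H1, [(H2*H3)/(1+(H2*H3)*H4)], [H5/(1+H5*H6)] (series), giving the overall T(s)

Answer: (16*s^3 - 36*s^2 + 2*s + 12)/(12*s^5 + 31*s^4 - 61*s^3 - 47*s^2 + 93*s - 40)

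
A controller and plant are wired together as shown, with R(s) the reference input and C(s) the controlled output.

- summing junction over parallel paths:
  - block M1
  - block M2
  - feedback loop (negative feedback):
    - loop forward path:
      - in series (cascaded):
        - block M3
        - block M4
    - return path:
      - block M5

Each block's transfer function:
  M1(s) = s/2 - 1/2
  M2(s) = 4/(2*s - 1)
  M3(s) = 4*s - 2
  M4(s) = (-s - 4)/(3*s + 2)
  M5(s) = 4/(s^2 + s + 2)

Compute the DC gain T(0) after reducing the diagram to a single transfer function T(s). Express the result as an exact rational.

(1) combine M3, M4 in series = (-4*s^2 - 14*s + 8)/(3*s + 2)
(2) reduce the feedback loop with forward (M3*M4) and return M5 = (-4*s^4 - 18*s^3 - 14*s^2 - 20*s + 16)/(3*s^3 - 11*s^2 - 48*s + 36)
(3) sum the parallel branches M1, M2, [(M3*M4)/(1+(M3*M4)*M5)] = (-10*s^5 - 95*s^4 - 56*s^3 + 65*s^2 - 436*s + 292)/(12*s^4 - 50*s^3 - 170*s^2 + 240*s - 72)
Step 3 gives the overall T(s). Then T(0) = 292/(-72) = -73/18.

Hence the answer: -73/18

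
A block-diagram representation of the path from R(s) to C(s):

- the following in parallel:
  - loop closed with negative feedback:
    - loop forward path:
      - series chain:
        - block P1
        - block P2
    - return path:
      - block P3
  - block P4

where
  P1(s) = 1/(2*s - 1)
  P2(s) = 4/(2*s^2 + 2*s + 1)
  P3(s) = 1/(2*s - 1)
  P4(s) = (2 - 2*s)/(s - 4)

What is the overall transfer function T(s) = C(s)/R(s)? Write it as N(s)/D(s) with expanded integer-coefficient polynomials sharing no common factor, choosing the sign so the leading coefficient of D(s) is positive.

Step 1: cascade P1, P2: 4/(4*s^3 + 2*s^2 - 1)
Step 2: collapse the loop ((P1*P2) forward, P3 return): (8*s - 4)/(8*s^4 - 2*s^2 - 2*s + 5)
Step 3: combine [(P1*P2)/(1+(P1*P2)*P3)], P4 in parallel - this is the overall T(s), already in the required normalized form

Therefore the answer is (-16*s^5 + 16*s^4 + 4*s^3 + 8*s^2 - 50*s + 26)/(8*s^5 - 32*s^4 - 2*s^3 + 6*s^2 + 13*s - 20).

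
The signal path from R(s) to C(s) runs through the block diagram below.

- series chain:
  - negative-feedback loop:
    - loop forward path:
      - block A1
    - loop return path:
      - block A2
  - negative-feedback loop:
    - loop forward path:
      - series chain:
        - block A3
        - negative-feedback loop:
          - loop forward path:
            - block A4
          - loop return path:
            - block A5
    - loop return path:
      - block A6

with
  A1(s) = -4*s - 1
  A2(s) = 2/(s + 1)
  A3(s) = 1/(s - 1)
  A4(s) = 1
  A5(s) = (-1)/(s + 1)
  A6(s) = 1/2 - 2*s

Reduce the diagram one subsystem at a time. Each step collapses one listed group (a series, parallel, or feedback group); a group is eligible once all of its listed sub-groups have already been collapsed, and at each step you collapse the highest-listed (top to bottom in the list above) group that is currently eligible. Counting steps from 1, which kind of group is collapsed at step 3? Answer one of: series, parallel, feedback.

Reducing step by step:

Step 1: apply the feedback formula to A1, A2
Step 2: apply the feedback formula to A4, A5
Step 3: combine A3, [A4/(1+A4*A5)] in series
Step 4: apply the feedback formula to (A3*[A4/(1+A4*A5)]), A6
Step 5: combine [A1/(1+A1*A2)], [(A3*[A4/(1+A4*A5)])/(1+(A3*[A4/(1+A4*A5)])*A6)] in series
At step 3 the group reduced is series.

Answer: series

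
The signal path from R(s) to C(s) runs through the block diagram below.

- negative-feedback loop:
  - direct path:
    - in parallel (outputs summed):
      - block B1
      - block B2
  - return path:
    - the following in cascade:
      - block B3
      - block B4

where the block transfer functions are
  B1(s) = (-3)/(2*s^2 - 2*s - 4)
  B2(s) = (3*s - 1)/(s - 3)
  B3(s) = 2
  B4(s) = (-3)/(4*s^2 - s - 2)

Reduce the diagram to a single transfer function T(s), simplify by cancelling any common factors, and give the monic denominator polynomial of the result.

[1] parallel reduction of B1, B2 gives (6*s^3 - 8*s^2 - 13*s + 13)/(2*s^3 - 8*s^2 + 2*s + 12)
[2] combine B3, B4 in series gives (-6)/(4*s^2 - s - 2)
[3] apply the feedback formula to (B1+B2), (B3*B4) gives (24*s^5 - 38*s^4 - 56*s^3 + 81*s^2 + 13*s - 26)/(8*s^5 - 34*s^4 - 24*s^3 + 110*s^2 + 62*s - 102)
That last expression is T(s), already simplified. Scaling its denominator by 1/8 (the reciprocal of the leading coefficient) yields the monic denominator.

Answer: s^5 - 17*s^4/4 - 3*s^3 + 55*s^2/4 + 31*s/4 - 51/4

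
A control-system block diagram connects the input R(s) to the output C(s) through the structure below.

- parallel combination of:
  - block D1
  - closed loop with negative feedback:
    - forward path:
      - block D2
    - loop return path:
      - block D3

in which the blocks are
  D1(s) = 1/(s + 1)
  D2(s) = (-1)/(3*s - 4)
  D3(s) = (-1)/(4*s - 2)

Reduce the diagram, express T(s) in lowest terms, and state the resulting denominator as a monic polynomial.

Answer: s^3 - 5*s^2/6 - 13*s/12 + 3/4

Working:
Step 1 - feedback reduction of D2, D3: (2 - 4*s)/(12*s^2 - 22*s + 9)
Step 2 - reduce the parallel group D1, [D2/(1+D2*D3)]: (8*s^2 - 24*s + 11)/(12*s^3 - 10*s^2 - 13*s + 9)
The result of step 2 is T(s) in lowest terms. Its denominator has leading coefficient 12; dividing the denominator through by 12 makes it monic.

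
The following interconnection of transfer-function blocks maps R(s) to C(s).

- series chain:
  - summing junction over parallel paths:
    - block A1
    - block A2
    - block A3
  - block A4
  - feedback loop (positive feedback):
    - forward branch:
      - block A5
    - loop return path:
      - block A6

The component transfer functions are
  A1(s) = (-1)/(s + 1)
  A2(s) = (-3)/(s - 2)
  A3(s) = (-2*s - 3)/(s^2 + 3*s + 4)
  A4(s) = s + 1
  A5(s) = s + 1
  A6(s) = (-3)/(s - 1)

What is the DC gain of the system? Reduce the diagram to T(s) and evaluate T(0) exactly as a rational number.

1. add A1, A2, A3 (parallel); result (-6*s^3 - 14*s^2 - 12*s + 2)/(s^4 + 2*s^3 - s^2 - 10*s - 8)
2. collapse the loop (A5 forward, A6 return); result (s^2 - 1)/(4*s + 2)
3. cascade (A1+A2+A3), A4, [A5/(1-A5*A6)]; result (-3*s^5 - 7*s^4 - 3*s^3 + 8*s^2 + 6*s - 1)/(2*s^4 + 3*s^3 - 3*s^2 - 18*s - 8)
The step-3 result is T(s). Setting s = 0: T(0) = -1/(-8) = 1/8.

Hence the answer: 1/8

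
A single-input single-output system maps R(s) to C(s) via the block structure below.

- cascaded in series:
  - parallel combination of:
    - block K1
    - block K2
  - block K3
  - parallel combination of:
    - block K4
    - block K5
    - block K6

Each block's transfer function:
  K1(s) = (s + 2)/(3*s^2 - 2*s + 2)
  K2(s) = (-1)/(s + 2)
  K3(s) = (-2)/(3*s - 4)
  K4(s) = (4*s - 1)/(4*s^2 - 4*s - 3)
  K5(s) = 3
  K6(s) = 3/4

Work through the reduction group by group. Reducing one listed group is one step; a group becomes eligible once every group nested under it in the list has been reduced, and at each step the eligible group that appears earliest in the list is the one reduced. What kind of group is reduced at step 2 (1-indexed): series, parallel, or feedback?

(1) reduce the parallel group K1, K2
(2) sum the parallel branches K4, K5, K6
(3) multiply (K1+K2), K3, (K4+K5+K6) (series)
So the answer for step 2 is parallel.

Therefore the answer is parallel.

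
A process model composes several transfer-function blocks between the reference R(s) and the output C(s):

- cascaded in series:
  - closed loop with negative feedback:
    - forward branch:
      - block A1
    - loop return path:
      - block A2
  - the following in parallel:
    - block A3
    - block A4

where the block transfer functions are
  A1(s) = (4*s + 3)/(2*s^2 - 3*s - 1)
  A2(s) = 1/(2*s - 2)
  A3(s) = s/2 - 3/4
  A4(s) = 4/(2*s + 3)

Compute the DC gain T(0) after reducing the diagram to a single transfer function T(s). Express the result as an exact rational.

Reducing step by step:

1. close the feedback loop around A1, A2: (8*s^2 - 2*s - 6)/(4*s^3 - 10*s^2 + 8*s + 5)
2. reduce the parallel group A3, A4: (4*s^2 + 7)/(8*s + 12)
3. combine [A1/(1+A1*A2)], (A3+A4) in series: (16*s^4 - 4*s^3 + 16*s^2 - 7*s - 21)/(16*s^4 - 16*s^3 - 28*s^2 + 68*s + 30)
DC gain: substitute s = 0 into T(s) from step 3: T(0) = -21/30 = -7/10.

Answer: -7/10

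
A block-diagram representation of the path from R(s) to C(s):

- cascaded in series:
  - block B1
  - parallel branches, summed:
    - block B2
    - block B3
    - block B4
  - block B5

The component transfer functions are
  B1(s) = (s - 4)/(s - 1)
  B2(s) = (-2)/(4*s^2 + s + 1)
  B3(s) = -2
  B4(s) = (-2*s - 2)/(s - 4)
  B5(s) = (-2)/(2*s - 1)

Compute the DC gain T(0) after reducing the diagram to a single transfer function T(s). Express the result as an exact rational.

[1] reduce the parallel group B2, B3, B4; result (-16*s^3 + 20*s^2 + 14)/(4*s^3 - 15*s^2 - 3*s - 4)
[2] multiply B1, (B2+B3+B4), B5 (series); result (32*s^3 - 40*s^2 - 28)/(8*s^4 - 10*s^3 + 3*s^2 - 2*s + 1)
That last expression is T(s); at s = 0 only the constant terms survive, so T(0) = -28/1 = -28.

Hence the answer: -28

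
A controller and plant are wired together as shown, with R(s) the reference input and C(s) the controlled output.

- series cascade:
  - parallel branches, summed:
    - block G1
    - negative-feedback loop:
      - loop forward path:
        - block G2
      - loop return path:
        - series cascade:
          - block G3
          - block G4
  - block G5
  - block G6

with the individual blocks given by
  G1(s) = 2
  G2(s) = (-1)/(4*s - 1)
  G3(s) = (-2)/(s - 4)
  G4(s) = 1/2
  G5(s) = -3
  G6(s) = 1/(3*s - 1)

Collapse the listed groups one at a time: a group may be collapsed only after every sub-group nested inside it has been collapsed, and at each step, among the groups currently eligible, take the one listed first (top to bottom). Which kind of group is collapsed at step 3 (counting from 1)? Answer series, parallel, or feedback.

[1] cascade G3, G4
[2] close the feedback loop around G2, (G3*G4)
[3] add G1, [G2/(1+G2*(G3*G4))] (parallel)
[4] cascade (G1+[G2/(1+G2*(G3*G4))]), G5, G6
Step 3 collapses a parallel group.

Therefore the answer is parallel.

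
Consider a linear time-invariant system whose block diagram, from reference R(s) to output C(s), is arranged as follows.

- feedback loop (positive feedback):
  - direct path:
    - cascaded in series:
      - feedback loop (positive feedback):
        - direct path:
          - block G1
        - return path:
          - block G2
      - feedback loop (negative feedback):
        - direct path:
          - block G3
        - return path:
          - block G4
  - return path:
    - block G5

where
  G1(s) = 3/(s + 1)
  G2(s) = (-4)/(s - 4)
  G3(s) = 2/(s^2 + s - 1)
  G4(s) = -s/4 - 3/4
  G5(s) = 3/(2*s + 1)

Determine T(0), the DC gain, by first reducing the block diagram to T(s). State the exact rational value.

The answer is -6/13.

Reasoning:
Step 1. apply the feedback formula to G1, G2; result (3*s - 12)/(s^2 - 3*s + 8)
Step 2. apply the feedback formula to G3, G4; result 4/(2*s^2 + s - 5)
Step 3. reduce the series chain [G1/(1-G1*G2)], [G3/(1+G3*G4)]; result (12*s - 48)/(2*s^4 - 5*s^3 + 8*s^2 + 23*s - 40)
Step 4. reduce the feedback loop with forward ([G1/(1-G1*G2)]*[G3/(1+G3*G4)]) and return G5; result (24*s^2 - 84*s - 48)/(4*s^5 - 8*s^4 + 11*s^3 + 54*s^2 - 93*s + 104)
Step 4 gives the overall T(s). Then T(0) = -48/104 = -6/13.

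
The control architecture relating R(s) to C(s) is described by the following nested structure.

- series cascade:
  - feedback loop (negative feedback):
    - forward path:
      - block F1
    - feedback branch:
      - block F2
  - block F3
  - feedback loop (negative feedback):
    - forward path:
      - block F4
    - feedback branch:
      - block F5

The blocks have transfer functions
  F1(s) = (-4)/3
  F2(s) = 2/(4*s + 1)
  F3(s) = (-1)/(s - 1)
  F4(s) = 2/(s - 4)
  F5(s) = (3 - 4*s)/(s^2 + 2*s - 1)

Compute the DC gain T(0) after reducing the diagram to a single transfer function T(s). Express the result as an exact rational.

(1) apply the feedback formula to F1, F2: (-16*s - 4)/(12*s - 5)
(2) close the feedback loop around F4, F5: (2*s^2 + 4*s - 2)/(s^3 - 2*s^2 - 17*s + 10)
(3) combine [F1/(1+F1*F2)], F3, [F4/(1+F4*F5)] in series: (32*s^3 + 72*s^2 - 16*s - 8)/(12*s^5 - 41*s^4 - 165*s^3 + 399*s^2 - 255*s + 50)
Step 3 gives the overall T(s). Then T(0) = -8/50 = -4/25.

Answer: -4/25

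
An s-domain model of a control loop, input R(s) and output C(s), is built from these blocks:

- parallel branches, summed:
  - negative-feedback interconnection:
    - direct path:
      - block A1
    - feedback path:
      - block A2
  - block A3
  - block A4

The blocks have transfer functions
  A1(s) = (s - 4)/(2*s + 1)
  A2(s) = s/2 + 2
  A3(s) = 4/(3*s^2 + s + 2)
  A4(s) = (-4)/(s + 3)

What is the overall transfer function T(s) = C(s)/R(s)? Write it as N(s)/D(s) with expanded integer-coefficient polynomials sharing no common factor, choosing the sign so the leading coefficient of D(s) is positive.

Answer: (-6*s^4 - 52*s^3 + 102*s^2 - 12*s - 104)/(3*s^5 + 22*s^4 + 3*s^3 - 114*s^2 - 46*s - 84)

Working:
[1] feedback reduction of A1, A2 gives (2*s - 8)/(s^2 + 4*s - 14)
[2] combine [A1/(1+A1*A2)], A3, A4 in parallel, which is the overall transfer function T(s) = C(s)/R(s) in lowest terms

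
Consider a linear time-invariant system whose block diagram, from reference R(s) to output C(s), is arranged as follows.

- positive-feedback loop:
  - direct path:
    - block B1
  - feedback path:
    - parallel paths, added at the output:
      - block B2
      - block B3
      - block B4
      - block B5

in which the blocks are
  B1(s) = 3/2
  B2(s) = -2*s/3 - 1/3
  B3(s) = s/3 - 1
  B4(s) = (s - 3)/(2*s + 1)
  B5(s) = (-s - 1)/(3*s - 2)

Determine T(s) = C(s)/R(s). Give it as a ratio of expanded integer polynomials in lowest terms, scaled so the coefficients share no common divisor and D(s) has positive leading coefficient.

Step 1: reduce the parallel group B2, B3, B4, B5; result (-6*s^3 - 20*s^2 - 36*s + 23)/(18*s^2 - 3*s - 6)
Step 2: apply the feedback formula to B1, (B2+B3+B4+B5), giving the overall T(s)

Final answer: (18*s^2 - 3*s - 6)/(6*s^3 + 32*s^2 + 34*s - 27)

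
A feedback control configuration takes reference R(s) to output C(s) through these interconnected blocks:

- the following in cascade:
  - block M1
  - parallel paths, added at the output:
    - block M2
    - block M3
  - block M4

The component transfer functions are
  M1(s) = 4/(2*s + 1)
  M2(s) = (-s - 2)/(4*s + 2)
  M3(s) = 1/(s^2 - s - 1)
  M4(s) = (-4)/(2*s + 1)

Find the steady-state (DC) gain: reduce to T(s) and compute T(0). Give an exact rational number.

Step 1. reduce the parallel group M2, M3, giving (-s^3 - s^2 + 7*s + 4)/(4*s^3 - 2*s^2 - 6*s - 2)
Step 2. cascade M1, (M2+M3), M4, giving (8*s^3 + 8*s^2 - 56*s - 32)/(8*s^5 + 4*s^4 - 14*s^3 - 17*s^2 - 7*s - 1)
The step-2 result is T(s). Setting s = 0: T(0) = -32/(-1) = 32.

Answer: 32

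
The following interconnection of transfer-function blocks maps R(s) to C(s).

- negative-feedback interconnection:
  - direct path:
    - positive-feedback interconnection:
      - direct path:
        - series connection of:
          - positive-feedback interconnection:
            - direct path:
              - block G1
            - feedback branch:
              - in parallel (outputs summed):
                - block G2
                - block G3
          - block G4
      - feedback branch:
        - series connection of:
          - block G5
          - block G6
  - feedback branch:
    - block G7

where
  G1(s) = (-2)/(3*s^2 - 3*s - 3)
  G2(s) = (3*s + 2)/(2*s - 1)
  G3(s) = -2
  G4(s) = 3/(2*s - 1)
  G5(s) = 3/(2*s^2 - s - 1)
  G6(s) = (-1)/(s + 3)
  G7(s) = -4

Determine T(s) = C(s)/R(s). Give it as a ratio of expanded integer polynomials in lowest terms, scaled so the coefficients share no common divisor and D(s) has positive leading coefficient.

The answer is (-12*s^3 - 30*s^2 + 24*s + 18)/(12*s^6 + 12*s^5 - 79*s^4 + 63*s^3 + 222*s^2 - 125*s - 123).

Reasoning:
Step 1. parallel reduction of G2, G3 -> (4 - s)/(2*s - 1)
Step 2. feedback reduction of G1, (G2+G3) -> (2 - 4*s)/(6*s^3 - 9*s^2 - 5*s + 11)
Step 3. series reduction of [G1/(1-G1*(G2+G3))], G4 -> (-6)/(6*s^3 - 9*s^2 - 5*s + 11)
Step 4. multiply G5, G6 (series) -> (-3)/(2*s^3 + 5*s^2 - 4*s - 3)
Step 5. reduce the feedback loop with forward ([G1/(1-G1*(G2+G3))]*G4) and return (G5*G6) -> (-12*s^3 - 30*s^2 + 24*s + 18)/(12*s^6 + 12*s^5 - 79*s^4 + 15*s^3 + 102*s^2 - 29*s - 51)
Step 6. apply the feedback formula to [([G1/(1-G1*(G2+G3))]*G4)/(1-([G1/(1-G1*(G2+G3))]*G4)*(G5*G6))], G7, giving the overall T(s)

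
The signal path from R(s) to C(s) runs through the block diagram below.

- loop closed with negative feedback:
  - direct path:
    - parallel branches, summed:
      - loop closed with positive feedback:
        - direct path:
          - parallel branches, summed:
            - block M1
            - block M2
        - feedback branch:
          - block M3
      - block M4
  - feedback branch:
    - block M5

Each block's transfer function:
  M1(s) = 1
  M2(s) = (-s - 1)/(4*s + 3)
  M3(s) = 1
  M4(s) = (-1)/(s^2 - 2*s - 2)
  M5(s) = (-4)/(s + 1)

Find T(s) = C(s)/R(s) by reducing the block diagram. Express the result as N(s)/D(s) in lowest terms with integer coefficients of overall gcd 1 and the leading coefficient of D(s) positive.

[1] parallel reduction of M1, M2, giving (3*s + 2)/(4*s + 3)
[2] collapse the loop ((M1+M2) forward, M3 return), giving (3*s + 2)/(s + 1)
[3] add [(M1+M2)/(1-(M1+M2)*M3)], M4 (parallel), giving (3*s^3 - 4*s^2 - 11*s - 5)/(s^3 - s^2 - 4*s - 2)
[4] apply the feedback formula to ([(M1+M2)/(1-(M1+M2)*M3)]+M4), M5: this yields T(s), and no further normalization is needed

Therefore the answer is (3*s^4 - s^3 - 15*s^2 - 16*s - 5)/(s^4 - 12*s^3 + 11*s^2 + 38*s + 18).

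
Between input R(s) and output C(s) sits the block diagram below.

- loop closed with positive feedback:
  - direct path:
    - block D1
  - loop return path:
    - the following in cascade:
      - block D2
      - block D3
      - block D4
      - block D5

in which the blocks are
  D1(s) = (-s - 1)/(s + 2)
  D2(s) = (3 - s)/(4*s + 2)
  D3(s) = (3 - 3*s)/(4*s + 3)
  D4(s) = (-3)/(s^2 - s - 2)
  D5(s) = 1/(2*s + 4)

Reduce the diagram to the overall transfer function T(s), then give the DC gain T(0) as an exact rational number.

Reducing step by step:

Step 1: reduce the series chain D2, D3, D4, D5 -> (-9*s^2 + 36*s - 27)/(32*s^5 + 72*s^4 - 76*s^3 - 276*s^2 - 208*s - 48)
Step 2: collapse the loop (D1 forward, (D2*D3*D4*D5) return) -> (-32*s^5 - 72*s^4 + 76*s^3 + 276*s^2 + 208*s + 48)/(32*s^5 + 104*s^4 - 36*s^3 - 401*s^2 - 332*s - 123)
That last expression is T(s); at s = 0 only the constant terms survive, so T(0) = 48/(-123) = -16/41.

Answer: -16/41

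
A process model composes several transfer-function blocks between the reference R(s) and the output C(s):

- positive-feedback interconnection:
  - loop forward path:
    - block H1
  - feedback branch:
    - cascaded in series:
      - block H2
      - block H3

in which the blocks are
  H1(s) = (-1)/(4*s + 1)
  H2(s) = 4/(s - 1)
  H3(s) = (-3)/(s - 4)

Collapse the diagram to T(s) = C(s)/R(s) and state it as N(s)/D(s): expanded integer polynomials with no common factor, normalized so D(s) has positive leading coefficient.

Answer: (-s^2 + 5*s - 4)/(4*s^3 - 19*s^2 + 11*s - 8)

Working:
[1] reduce the series chain H2, H3 -> (-12)/(s^2 - 5*s + 4)
[2] apply the feedback formula to H1, (H2*H3): this yields T(s), and no further normalization is needed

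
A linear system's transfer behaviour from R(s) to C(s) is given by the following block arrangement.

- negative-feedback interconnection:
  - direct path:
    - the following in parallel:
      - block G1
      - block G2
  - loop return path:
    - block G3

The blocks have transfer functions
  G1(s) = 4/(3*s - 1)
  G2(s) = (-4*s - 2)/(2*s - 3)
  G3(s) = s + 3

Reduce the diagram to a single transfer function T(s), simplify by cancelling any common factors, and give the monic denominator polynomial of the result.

First reduce the diagram to T(s).

Step 1: parallel reduction of G1, G2 -> (-12*s^2 + 6*s - 10)/(6*s^2 - 11*s + 3)
Step 2: reduce the feedback loop with forward (G1+G2) and return G3 -> (12*s^2 - 6*s + 10)/(12*s^3 + 24*s^2 + 3*s + 27)
No further cancellation is possible in the step-2 result, so that is T(s). Its denominator becomes monic after dividing by the leading coefficient 12.

Answer: s^3 + 2*s^2 + s/4 + 9/4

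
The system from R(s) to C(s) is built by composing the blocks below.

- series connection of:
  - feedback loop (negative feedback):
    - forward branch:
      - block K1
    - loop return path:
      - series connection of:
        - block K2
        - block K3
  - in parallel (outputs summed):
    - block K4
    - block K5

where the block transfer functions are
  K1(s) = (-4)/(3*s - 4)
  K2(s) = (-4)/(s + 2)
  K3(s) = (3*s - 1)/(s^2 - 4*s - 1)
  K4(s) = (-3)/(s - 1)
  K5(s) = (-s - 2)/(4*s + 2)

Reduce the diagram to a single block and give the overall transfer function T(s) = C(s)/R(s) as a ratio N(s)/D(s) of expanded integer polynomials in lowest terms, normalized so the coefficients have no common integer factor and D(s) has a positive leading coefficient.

Step 1 - cascade K2, K3 = (4 - 12*s)/(s^3 - 2*s^2 - 9*s - 2)
Step 2 - feedback reduction of K1, (K2*K3) = (-4*s^3 + 8*s^2 + 36*s + 8)/(3*s^4 - 10*s^3 - 19*s^2 + 78*s - 8)
Step 3 - combine K4, K5 in parallel = (-s^2 - 13*s - 4)/(4*s^2 - 2*s - 2)
Step 4 - multiply [K1/(1+K1*(K2*K3))], (K4+K5) (series); the result is T(s) itself (integer coefficients, no common factor, positive leading denominator coefficient)

Answer: (2*s^5 + 22*s^4 - 62*s^3 - 254*s^2 - 124*s - 16)/(6*s^6 - 23*s^5 - 31*s^4 + 185*s^3 - 75*s^2 - 70*s + 8)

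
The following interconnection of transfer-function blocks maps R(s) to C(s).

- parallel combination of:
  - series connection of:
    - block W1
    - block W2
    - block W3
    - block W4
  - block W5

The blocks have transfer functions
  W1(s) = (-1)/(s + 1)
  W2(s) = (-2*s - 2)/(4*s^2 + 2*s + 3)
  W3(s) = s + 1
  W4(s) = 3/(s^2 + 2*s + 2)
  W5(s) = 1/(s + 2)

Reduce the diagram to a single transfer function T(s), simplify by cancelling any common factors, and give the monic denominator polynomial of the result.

Answer: s^5 + 9*s^4/2 + 35*s^3/4 + 10*s^2 + 13*s/2 + 3

Working:
Step 1. series reduction of W1, W2, W3, W4; result (6*s + 6)/(4*s^4 + 10*s^3 + 15*s^2 + 10*s + 6)
Step 2. reduce the parallel group (W1*W2*W3*W4), W5; result (4*s^4 + 10*s^3 + 21*s^2 + 28*s + 18)/(4*s^5 + 18*s^4 + 35*s^3 + 40*s^2 + 26*s + 12)
T(s) is the step-2 result (common factors already cancelled). Leading coefficient of the denominator: 4. Divide through by 4 for the monic polynomial.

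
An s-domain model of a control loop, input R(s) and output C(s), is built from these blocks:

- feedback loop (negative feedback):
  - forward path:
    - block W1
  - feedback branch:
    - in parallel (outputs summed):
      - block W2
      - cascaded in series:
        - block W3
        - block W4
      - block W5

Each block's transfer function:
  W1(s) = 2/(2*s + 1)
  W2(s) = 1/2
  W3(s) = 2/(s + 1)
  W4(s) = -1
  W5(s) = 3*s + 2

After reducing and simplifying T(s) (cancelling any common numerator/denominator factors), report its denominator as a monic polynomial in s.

The answer is s^2 + 7*s/4 + 1/4.

Reasoning:
Step 1 - series reduction of W3, W4; result (-2)/(s + 1)
Step 2 - sum the parallel branches W2, (W3*W4), W5; result (6*s^2 + 11*s + 1)/(2*s + 2)
Step 3 - reduce the feedback loop with forward W1 and return (W2+(W3*W4)+W5); result (s + 1)/(4*s^2 + 7*s + 1)
That last expression is T(s), already simplified. Scaling its denominator by 1/4 (the reciprocal of the leading coefficient) yields the monic denominator.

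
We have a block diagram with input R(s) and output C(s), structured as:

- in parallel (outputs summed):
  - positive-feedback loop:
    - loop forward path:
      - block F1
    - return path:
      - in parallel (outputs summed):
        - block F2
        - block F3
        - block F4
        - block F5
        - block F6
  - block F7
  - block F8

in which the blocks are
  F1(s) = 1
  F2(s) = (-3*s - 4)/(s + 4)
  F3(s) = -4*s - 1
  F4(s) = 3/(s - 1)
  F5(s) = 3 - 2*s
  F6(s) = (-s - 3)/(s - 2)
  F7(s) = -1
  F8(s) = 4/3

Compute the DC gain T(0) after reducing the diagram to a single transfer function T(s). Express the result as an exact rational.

The answer is 1.

Reasoning:
Step 1: sum the parallel branches F2, F3, F4, F5, F6: (-6*s^4 - 8*s^3 + 64*s^2 - 61*s - 4)/(s^3 + s^2 - 10*s + 8)
Step 2: close the feedback loop around F1, (F2+F3+F4+F5+F6): (s^3 + s^2 - 10*s + 8)/(6*s^4 + 9*s^3 - 63*s^2 + 51*s + 12)
Step 3: reduce the parallel group [F1/(1-F1*(F2+F3+F4+F5+F6))], F7, F8: (2*s^4 + 4*s^3 - 20*s^2 + 7*s + 12)/(6*s^4 + 9*s^3 - 63*s^2 + 51*s + 12)
The step-3 result is T(s). Setting s = 0: T(0) = 12/12 = 1.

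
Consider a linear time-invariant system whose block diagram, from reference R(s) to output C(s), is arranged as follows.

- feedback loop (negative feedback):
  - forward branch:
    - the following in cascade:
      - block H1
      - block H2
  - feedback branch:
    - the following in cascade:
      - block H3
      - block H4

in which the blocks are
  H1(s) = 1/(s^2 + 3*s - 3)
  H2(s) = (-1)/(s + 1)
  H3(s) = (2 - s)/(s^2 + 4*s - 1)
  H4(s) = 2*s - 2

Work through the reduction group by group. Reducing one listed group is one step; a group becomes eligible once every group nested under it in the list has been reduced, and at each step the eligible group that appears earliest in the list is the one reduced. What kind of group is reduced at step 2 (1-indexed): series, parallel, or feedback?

Reducing step by step:

Step 1 - reduce the series chain H1, H2
Step 2 - combine H3, H4 in series
Step 3 - reduce the feedback loop with forward (H1*H2) and return (H3*H4)
The group at step 2 is a series group.

Answer: series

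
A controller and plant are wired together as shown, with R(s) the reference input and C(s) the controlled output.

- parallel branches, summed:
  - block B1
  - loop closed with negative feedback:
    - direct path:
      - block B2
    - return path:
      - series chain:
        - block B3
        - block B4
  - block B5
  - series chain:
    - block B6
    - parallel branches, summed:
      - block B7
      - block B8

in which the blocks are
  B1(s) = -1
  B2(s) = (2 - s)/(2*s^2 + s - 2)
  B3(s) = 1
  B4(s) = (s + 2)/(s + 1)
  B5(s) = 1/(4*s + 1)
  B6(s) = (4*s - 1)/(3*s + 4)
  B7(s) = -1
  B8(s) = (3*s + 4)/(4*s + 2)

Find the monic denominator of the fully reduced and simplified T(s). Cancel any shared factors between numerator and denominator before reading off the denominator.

Reducing step by step:

Step 1: cascade B3, B4, giving (s + 2)/(s + 1)
Step 2: close the feedback loop around B2, (B3*B4), giving (-s^2 + s + 2)/(2*s^3 + 2*s^2 - s + 2)
Step 3: reduce the parallel group B7, B8, giving (2 - s)/(4*s + 2)
Step 4: series reduction of B6, (B7+B8), giving (-4*s^2 + 9*s - 2)/(12*s^2 + 22*s + 8)
Step 5: add B1, [B2/(1+B2*(B3*B4))], B5, (B6*(B7+B8)) (parallel), giving (-128*s^6 - 288*s^5 - 162*s^4 + 4*s^3 + 161*s^2 + 56*s + 12)/(96*s^6 + 296*s^5 + 260*s^4 + 120*s^3 + 162*s^2 + 100*s + 16)
That last expression is T(s), already simplified. Scaling its denominator by 1/96 (the reciprocal of the leading coefficient) yields the monic denominator.

Answer: s^6 + 37*s^5/12 + 65*s^4/24 + 5*s^3/4 + 27*s^2/16 + 25*s/24 + 1/6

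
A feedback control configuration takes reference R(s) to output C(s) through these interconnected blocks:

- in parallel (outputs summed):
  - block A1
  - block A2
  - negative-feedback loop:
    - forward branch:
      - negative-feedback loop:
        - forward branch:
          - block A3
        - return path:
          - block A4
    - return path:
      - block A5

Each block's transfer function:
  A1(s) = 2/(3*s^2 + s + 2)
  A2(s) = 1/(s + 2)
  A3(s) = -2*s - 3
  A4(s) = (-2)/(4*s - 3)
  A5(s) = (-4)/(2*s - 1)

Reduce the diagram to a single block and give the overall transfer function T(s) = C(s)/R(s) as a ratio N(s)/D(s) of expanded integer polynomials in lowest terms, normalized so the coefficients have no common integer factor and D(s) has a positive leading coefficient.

First reduce the diagram to T(s).

Step 1: apply the feedback formula to A3, A4, giving (-8*s^2 - 6*s + 9)/(8*s + 3)
Step 2: collapse the loop ([A3/(1+A3*A4)] forward, A5 return), giving (-16*s^3 - 4*s^2 + 24*s - 9)/(48*s^2 + 22*s - 39)
Step 3: reduce the parallel group A1, A2, [[A3/(1+A3*A4)]/(1+[A3/(1+A3*A4)]*A5)]: this yields T(s), and no further normalization is needed

Answer: (-48*s^6 - 124*s^5 + 124*s^4 + 271*s^3 + 254*s^2 + 75*s - 270)/(144*s^5 + 402*s^4 + 229*s^3 + 7*s^2 - 68*s - 156)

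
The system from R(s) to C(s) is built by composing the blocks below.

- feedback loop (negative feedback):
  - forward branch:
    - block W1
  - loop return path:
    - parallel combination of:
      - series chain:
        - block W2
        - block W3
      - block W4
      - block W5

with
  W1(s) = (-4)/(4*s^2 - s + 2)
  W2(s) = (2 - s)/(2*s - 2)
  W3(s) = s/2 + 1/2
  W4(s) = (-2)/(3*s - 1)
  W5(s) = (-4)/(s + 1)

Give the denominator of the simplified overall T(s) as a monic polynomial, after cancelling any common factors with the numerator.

Step 1. cascade W2, W3 gives (-s^2 + s + 2)/(4*s - 4)
Step 2. reduce the parallel group (W2*W3), W4, W5 gives (-3*s^4 + s^3 - 47*s^2 + 67*s - 10)/(12*s^3 - 4*s^2 - 12*s + 4)
Step 3. apply the feedback formula to W1, ((W2*W3)+W4+W5) gives (-6*s^3 + 2*s^2 + 6*s - 2)/(6*s^5 - 2*s^4 - 3*s^3 + 26*s^2 - 37*s + 6)
No further cancellation is possible in the step-3 result, so that is T(s). Its denominator becomes monic after dividing by the leading coefficient 6.

Answer: s^5 - s^4/3 - s^3/2 + 13*s^2/3 - 37*s/6 + 1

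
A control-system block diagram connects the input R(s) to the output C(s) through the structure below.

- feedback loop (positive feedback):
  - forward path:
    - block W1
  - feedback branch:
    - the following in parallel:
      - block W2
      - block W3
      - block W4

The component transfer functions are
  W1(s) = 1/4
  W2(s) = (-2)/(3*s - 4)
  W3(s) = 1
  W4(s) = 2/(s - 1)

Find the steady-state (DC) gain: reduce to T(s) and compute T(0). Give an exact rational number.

Reducing step by step:

Step 1 - reduce the parallel group W2, W3, W4: (3*s^2 - 3*s - 2)/(3*s^2 - 7*s + 4)
Step 2 - feedback reduction of W1, (W2+W3+W4): (3*s^2 - 7*s + 4)/(9*s^2 - 25*s + 18)
Evaluating the step-2 result (the overall T(s)) at s = 0 gives T(0) = 4/18 = 2/9.

Answer: 2/9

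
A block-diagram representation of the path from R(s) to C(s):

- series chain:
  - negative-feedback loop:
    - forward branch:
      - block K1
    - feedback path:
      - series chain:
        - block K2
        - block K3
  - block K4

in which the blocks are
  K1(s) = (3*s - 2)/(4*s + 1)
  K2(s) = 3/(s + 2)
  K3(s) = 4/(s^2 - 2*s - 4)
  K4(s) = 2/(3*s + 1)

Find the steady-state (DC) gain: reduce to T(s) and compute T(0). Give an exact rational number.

First reduce the diagram to T(s).

Step 1: cascade K2, K3: 12/(s^3 - 8*s - 8)
Step 2: feedback reduction of K1, (K2*K3): (3*s^4 - 2*s^3 - 24*s^2 - 8*s + 16)/(4*s^4 + s^3 - 32*s^2 - 4*s - 32)
Step 3: series reduction of [K1/(1+K1*(K2*K3))], K4: (6*s^4 - 4*s^3 - 48*s^2 - 16*s + 32)/(12*s^5 + 7*s^4 - 95*s^3 - 44*s^2 - 100*s - 32)
DC gain: substitute s = 0 into T(s) from step 3: T(0) = 32/(-32) = -1.

Answer: -1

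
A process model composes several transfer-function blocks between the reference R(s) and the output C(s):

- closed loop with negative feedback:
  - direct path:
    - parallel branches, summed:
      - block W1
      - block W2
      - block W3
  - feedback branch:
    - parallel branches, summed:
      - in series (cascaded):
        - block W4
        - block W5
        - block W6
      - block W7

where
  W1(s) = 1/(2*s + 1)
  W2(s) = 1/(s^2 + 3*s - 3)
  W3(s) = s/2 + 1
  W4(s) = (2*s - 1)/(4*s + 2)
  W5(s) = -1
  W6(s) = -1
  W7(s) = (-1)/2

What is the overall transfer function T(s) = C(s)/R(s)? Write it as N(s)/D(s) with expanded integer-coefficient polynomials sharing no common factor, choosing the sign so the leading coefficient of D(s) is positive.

Answer: (4*s^5 + 24*s^4 + 37*s^3 + 15*s^2 - 19*s - 10)/(6*s^4 + 21*s^3 - 11*s^2 - 19*s + 4)

Working:
Step 1. parallel reduction of W1, W2, W3: (2*s^4 + 11*s^3 + 13*s^2 + s - 10)/(4*s^3 + 14*s^2 - 6*s - 6)
Step 2. cascade W4, W5, W6: (2*s - 1)/(4*s + 2)
Step 3. sum the parallel branches (W4*W5*W6), W7: (-1)/(2*s + 1)
Step 4. feedback reduction of (W1+W2+W3), ((W4*W5*W6)+W7): this yields T(s), and no further normalization is needed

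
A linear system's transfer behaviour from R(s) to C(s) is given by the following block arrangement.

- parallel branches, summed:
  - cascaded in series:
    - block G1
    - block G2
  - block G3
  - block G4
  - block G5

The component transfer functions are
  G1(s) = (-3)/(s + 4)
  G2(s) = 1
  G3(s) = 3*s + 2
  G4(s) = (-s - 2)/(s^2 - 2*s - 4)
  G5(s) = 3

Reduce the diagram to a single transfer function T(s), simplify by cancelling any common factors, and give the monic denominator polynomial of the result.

(1) cascade G1, G2, giving (-3)/(s + 4)
(2) reduce the parallel group (G1*G2), G3, G4, G5, giving (3*s^4 + 11*s^3 - 30*s^2 - 108*s - 76)/(s^3 + 2*s^2 - 12*s - 16)
No further cancellation is possible in the step-2 result, so that is T(s). Its denominator is already monic.

Therefore the answer is s^3 + 2*s^2 - 12*s - 16.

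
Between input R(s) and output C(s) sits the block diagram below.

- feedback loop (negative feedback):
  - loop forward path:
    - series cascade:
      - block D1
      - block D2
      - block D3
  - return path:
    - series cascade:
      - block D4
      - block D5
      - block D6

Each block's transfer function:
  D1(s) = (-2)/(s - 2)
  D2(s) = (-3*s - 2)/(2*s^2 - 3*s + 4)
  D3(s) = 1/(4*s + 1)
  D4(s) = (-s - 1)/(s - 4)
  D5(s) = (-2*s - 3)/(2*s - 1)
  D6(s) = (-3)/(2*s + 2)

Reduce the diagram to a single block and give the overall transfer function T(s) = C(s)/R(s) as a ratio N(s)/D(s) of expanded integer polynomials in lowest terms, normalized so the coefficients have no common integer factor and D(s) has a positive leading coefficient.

Answer: (12*s^3 - 46*s^2 - 12*s + 16)/(16*s^6 - 124*s^5 + 332*s^4 - 445*s^3 + 296*s^2 - 55*s - 50)

Working:
Step 1 - multiply D1, D2, D3 (series) gives (6*s + 4)/(8*s^4 - 26*s^3 + 33*s^2 - 22*s - 8)
Step 2 - series reduction of D4, D5, D6 gives (-6*s - 9)/(4*s^2 - 18*s + 8)
Step 3 - apply the feedback formula to (D1*D2*D3), (D4*D5*D6), giving the overall T(s)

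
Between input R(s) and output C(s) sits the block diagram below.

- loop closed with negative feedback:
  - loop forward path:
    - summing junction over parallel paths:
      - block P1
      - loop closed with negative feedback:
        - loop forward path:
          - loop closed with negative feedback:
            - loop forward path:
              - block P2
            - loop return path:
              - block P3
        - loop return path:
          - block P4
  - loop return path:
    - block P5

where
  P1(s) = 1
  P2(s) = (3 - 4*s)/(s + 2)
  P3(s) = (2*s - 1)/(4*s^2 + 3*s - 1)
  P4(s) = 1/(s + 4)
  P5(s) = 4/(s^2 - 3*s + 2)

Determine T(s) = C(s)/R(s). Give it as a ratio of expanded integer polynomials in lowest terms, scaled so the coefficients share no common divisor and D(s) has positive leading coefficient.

Answer: (-12*s^6 - 25*s^5 + 199*s^4 - 125*s^3 - 306*s^2 + 339*s - 70)/(4*s^6 - 9*s^5 - 22*s^4 - 251*s^3 - 13*s^2 + 673*s - 186)

Working:
1. collapse the loop (P2 forward, P3 return); result (-16*s^3 + 13*s - 3)/(4*s^3 + 3*s^2 + 15*s - 5)
2. apply the feedback formula to [P2/(1+P2*P3)], P4; result (-16*s^4 - 64*s^3 + 13*s^2 + 49*s - 12)/(4*s^4 + 3*s^3 + 27*s^2 + 68*s - 23)
3. parallel reduction of P1, [[P2/(1+P2*P3)]/(1+[P2/(1+P2*P3)]*P4)]; result (-12*s^4 - 61*s^3 + 40*s^2 + 117*s - 35)/(4*s^4 + 3*s^3 + 27*s^2 + 68*s - 23)
4. close the feedback loop around (P1+[[P2/(1+P2*P3)]/(1+[P2/(1+P2*P3)]*P4)]), P5: this yields T(s), and no further normalization is needed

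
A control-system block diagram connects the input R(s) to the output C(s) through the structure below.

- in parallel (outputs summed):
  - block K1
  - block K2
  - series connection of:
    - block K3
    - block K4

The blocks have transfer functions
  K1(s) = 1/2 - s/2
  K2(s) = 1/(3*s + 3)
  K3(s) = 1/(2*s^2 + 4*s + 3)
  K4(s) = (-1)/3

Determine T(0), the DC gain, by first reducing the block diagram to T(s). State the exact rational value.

Step 1: series reduction of K3, K4 = (-1)/(6*s^2 + 12*s + 9)
Step 2: parallel reduction of K1, K2, (K3*K4) = (-6*s^4 - 12*s^3 + s^2 + 18*s + 13)/(12*s^3 + 36*s^2 + 42*s + 18)
That last expression is T(s); at s = 0 only the constant terms survive, so T(0) = 13/18.

Hence the answer: 13/18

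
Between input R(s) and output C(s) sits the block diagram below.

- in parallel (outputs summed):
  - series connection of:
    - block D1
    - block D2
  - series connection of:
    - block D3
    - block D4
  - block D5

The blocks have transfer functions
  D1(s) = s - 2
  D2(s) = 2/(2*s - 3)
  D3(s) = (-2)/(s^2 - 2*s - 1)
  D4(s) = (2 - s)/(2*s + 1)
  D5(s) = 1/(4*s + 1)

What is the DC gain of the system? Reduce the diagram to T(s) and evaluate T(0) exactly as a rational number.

Step 1 - multiply D1, D2 (series) -> (2*s - 4)/(2*s - 3)
Step 2 - combine D3, D4 in series -> (2*s - 4)/(2*s^3 - 3*s^2 - 4*s - 1)
Step 3 - reduce the parallel group (D1*D2), (D3*D4), D5 -> (16*s^5 - 48*s^4 + 6*s^3 + 9*s^2 + 74*s + 19)/(16*s^5 - 44*s^4 - 8*s^3 + 41*s^2 + 22*s + 3)
Step 3 gives the overall T(s). Then T(0) = 19/3.

Hence the answer: 19/3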